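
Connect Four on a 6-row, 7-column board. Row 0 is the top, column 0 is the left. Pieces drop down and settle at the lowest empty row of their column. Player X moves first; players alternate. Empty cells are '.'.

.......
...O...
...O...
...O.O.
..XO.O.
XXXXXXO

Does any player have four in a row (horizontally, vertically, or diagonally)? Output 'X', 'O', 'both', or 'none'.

both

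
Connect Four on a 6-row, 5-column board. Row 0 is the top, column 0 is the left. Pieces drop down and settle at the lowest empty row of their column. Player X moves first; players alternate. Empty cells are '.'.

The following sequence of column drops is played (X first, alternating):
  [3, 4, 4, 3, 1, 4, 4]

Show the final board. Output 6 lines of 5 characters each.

Answer: .....
.....
....X
....O
...OX
.X.XO

Derivation:
Move 1: X drops in col 3, lands at row 5
Move 2: O drops in col 4, lands at row 5
Move 3: X drops in col 4, lands at row 4
Move 4: O drops in col 3, lands at row 4
Move 5: X drops in col 1, lands at row 5
Move 6: O drops in col 4, lands at row 3
Move 7: X drops in col 4, lands at row 2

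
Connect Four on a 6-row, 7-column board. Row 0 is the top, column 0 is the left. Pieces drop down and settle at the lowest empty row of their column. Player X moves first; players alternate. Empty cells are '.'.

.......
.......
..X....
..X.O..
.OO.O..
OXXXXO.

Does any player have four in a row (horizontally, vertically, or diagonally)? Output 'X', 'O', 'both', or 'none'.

X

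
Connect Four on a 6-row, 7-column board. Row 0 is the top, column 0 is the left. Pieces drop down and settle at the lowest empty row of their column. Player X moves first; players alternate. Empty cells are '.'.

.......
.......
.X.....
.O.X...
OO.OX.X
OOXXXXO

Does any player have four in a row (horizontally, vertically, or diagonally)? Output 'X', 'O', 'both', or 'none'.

X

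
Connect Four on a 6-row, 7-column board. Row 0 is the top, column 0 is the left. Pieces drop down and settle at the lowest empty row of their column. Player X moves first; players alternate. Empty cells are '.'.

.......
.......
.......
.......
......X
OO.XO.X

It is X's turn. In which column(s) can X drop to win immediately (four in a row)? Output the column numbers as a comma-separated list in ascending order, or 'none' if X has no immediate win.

Answer: none

Derivation:
col 0: drop X → no win
col 1: drop X → no win
col 2: drop X → no win
col 3: drop X → no win
col 4: drop X → no win
col 5: drop X → no win
col 6: drop X → no win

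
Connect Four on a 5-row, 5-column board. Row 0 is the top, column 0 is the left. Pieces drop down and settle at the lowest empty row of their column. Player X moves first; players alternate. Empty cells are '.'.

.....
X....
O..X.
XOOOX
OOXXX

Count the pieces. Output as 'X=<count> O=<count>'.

X=7 O=6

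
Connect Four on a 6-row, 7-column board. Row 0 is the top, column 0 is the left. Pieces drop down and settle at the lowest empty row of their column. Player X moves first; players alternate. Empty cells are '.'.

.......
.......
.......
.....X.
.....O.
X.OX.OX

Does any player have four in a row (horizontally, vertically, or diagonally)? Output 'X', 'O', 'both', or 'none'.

none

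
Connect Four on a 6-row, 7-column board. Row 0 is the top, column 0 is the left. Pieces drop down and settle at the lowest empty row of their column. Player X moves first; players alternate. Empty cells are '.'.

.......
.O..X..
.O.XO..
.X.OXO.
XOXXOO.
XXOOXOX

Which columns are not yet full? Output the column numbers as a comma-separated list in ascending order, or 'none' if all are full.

col 0: top cell = '.' → open
col 1: top cell = '.' → open
col 2: top cell = '.' → open
col 3: top cell = '.' → open
col 4: top cell = '.' → open
col 5: top cell = '.' → open
col 6: top cell = '.' → open

Answer: 0,1,2,3,4,5,6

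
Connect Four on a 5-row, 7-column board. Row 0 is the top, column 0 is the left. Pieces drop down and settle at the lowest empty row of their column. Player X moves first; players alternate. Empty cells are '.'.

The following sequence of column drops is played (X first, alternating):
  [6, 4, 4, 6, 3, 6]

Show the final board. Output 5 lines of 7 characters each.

Move 1: X drops in col 6, lands at row 4
Move 2: O drops in col 4, lands at row 4
Move 3: X drops in col 4, lands at row 3
Move 4: O drops in col 6, lands at row 3
Move 5: X drops in col 3, lands at row 4
Move 6: O drops in col 6, lands at row 2

Answer: .......
.......
......O
....X.O
...XO.X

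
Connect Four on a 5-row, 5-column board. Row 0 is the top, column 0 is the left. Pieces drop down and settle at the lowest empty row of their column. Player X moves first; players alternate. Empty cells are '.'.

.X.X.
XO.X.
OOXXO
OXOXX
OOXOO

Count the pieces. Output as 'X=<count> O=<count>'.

X=10 O=10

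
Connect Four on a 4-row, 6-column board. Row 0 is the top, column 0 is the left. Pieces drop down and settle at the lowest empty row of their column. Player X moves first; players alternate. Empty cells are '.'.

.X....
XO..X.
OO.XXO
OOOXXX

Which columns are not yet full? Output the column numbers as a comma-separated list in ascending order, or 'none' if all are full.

col 0: top cell = '.' → open
col 1: top cell = 'X' → FULL
col 2: top cell = '.' → open
col 3: top cell = '.' → open
col 4: top cell = '.' → open
col 5: top cell = '.' → open

Answer: 0,2,3,4,5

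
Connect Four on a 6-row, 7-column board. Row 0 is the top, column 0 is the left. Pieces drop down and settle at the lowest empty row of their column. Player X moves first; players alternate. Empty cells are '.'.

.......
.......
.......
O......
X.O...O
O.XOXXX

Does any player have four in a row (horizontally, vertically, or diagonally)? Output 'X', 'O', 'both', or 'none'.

none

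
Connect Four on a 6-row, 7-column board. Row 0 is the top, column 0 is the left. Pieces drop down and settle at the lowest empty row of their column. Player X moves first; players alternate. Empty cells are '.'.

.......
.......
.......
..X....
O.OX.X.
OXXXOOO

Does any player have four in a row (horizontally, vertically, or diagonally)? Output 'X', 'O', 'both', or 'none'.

none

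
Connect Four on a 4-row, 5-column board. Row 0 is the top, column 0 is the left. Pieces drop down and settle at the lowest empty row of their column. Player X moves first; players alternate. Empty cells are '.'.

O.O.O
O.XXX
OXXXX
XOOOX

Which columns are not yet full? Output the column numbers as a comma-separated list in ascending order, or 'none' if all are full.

Answer: 1,3

Derivation:
col 0: top cell = 'O' → FULL
col 1: top cell = '.' → open
col 2: top cell = 'O' → FULL
col 3: top cell = '.' → open
col 4: top cell = 'O' → FULL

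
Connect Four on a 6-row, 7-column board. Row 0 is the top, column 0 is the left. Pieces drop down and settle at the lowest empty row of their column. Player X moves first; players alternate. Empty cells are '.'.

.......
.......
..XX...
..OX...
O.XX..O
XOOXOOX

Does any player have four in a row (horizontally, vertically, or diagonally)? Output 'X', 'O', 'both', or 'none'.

X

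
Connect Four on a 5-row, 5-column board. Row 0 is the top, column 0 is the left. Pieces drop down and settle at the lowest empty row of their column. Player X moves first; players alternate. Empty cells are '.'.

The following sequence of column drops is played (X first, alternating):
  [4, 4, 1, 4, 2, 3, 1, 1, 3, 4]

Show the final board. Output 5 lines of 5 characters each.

Answer: .....
....O
.O..O
.X.XO
.XXOX

Derivation:
Move 1: X drops in col 4, lands at row 4
Move 2: O drops in col 4, lands at row 3
Move 3: X drops in col 1, lands at row 4
Move 4: O drops in col 4, lands at row 2
Move 5: X drops in col 2, lands at row 4
Move 6: O drops in col 3, lands at row 4
Move 7: X drops in col 1, lands at row 3
Move 8: O drops in col 1, lands at row 2
Move 9: X drops in col 3, lands at row 3
Move 10: O drops in col 4, lands at row 1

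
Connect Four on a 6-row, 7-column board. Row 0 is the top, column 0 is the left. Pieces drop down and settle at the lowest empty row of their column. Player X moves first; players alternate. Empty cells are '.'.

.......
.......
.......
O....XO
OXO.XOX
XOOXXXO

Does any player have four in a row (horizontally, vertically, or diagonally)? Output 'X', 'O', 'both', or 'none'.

none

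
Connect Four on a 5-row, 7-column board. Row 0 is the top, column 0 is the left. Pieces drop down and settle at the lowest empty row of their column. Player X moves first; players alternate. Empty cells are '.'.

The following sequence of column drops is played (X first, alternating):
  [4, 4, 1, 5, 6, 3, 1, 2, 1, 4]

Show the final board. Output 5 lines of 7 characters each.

Answer: .......
.......
.X..O..
.X..O..
.XOOXOX

Derivation:
Move 1: X drops in col 4, lands at row 4
Move 2: O drops in col 4, lands at row 3
Move 3: X drops in col 1, lands at row 4
Move 4: O drops in col 5, lands at row 4
Move 5: X drops in col 6, lands at row 4
Move 6: O drops in col 3, lands at row 4
Move 7: X drops in col 1, lands at row 3
Move 8: O drops in col 2, lands at row 4
Move 9: X drops in col 1, lands at row 2
Move 10: O drops in col 4, lands at row 2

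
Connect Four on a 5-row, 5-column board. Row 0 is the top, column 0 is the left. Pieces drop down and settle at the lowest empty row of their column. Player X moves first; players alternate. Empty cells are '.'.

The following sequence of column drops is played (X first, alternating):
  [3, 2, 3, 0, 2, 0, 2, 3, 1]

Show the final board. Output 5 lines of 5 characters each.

Move 1: X drops in col 3, lands at row 4
Move 2: O drops in col 2, lands at row 4
Move 3: X drops in col 3, lands at row 3
Move 4: O drops in col 0, lands at row 4
Move 5: X drops in col 2, lands at row 3
Move 6: O drops in col 0, lands at row 3
Move 7: X drops in col 2, lands at row 2
Move 8: O drops in col 3, lands at row 2
Move 9: X drops in col 1, lands at row 4

Answer: .....
.....
..XO.
O.XX.
OXOX.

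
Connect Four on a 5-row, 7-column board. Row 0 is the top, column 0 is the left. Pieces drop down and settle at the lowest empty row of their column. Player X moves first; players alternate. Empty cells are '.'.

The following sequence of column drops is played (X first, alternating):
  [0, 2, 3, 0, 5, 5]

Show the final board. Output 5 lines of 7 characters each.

Move 1: X drops in col 0, lands at row 4
Move 2: O drops in col 2, lands at row 4
Move 3: X drops in col 3, lands at row 4
Move 4: O drops in col 0, lands at row 3
Move 5: X drops in col 5, lands at row 4
Move 6: O drops in col 5, lands at row 3

Answer: .......
.......
.......
O....O.
X.OX.X.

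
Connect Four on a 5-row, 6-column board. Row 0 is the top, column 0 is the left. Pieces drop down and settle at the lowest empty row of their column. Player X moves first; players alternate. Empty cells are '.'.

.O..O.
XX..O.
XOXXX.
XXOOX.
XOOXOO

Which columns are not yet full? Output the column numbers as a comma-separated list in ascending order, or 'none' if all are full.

Answer: 0,2,3,5

Derivation:
col 0: top cell = '.' → open
col 1: top cell = 'O' → FULL
col 2: top cell = '.' → open
col 3: top cell = '.' → open
col 4: top cell = 'O' → FULL
col 5: top cell = '.' → open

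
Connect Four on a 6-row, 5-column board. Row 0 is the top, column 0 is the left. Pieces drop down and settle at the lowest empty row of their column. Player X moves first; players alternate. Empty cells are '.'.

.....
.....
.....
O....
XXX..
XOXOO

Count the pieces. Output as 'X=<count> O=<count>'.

X=5 O=4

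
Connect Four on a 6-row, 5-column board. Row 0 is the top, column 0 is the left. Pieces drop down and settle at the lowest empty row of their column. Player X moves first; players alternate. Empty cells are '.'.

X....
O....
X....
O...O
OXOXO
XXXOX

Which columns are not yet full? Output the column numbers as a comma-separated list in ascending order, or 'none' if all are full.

col 0: top cell = 'X' → FULL
col 1: top cell = '.' → open
col 2: top cell = '.' → open
col 3: top cell = '.' → open
col 4: top cell = '.' → open

Answer: 1,2,3,4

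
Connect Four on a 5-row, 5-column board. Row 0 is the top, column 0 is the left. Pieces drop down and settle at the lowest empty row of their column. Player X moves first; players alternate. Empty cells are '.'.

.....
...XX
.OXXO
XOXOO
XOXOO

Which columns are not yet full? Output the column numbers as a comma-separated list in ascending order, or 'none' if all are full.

Answer: 0,1,2,3,4

Derivation:
col 0: top cell = '.' → open
col 1: top cell = '.' → open
col 2: top cell = '.' → open
col 3: top cell = '.' → open
col 4: top cell = '.' → open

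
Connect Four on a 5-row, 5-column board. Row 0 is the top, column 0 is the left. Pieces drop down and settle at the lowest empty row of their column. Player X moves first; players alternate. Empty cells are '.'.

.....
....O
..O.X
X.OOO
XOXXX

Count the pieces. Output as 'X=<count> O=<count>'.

X=6 O=6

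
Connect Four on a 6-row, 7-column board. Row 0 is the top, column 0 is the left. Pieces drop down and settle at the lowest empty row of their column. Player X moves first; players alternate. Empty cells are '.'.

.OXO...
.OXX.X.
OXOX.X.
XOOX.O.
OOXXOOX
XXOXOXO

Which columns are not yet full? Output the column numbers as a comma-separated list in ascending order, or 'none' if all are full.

col 0: top cell = '.' → open
col 1: top cell = 'O' → FULL
col 2: top cell = 'X' → FULL
col 3: top cell = 'O' → FULL
col 4: top cell = '.' → open
col 5: top cell = '.' → open
col 6: top cell = '.' → open

Answer: 0,4,5,6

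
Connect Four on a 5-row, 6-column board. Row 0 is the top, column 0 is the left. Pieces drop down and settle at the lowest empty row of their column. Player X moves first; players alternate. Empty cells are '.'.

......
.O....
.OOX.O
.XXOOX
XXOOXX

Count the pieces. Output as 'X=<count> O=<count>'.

X=8 O=8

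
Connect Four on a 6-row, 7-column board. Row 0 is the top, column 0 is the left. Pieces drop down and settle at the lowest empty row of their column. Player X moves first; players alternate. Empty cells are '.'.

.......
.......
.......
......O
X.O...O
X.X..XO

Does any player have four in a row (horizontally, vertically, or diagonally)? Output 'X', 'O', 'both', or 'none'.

none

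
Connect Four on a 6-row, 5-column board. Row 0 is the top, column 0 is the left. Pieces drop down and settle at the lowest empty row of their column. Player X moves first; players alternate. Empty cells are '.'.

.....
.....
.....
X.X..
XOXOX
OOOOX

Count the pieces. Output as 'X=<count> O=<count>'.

X=6 O=6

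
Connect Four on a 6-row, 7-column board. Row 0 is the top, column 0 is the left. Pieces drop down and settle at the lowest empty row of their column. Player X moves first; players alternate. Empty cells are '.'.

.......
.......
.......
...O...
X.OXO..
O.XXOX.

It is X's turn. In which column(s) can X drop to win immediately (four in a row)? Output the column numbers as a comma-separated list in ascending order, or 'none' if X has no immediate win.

col 0: drop X → no win
col 1: drop X → no win
col 2: drop X → no win
col 3: drop X → no win
col 4: drop X → no win
col 5: drop X → no win
col 6: drop X → no win

Answer: none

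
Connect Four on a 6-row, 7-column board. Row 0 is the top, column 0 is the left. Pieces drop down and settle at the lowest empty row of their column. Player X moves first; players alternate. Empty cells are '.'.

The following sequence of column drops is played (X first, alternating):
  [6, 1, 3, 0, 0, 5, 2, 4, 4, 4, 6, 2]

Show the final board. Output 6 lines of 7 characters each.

Answer: .......
.......
.......
....O..
X.O.X.X
OOXXOOX

Derivation:
Move 1: X drops in col 6, lands at row 5
Move 2: O drops in col 1, lands at row 5
Move 3: X drops in col 3, lands at row 5
Move 4: O drops in col 0, lands at row 5
Move 5: X drops in col 0, lands at row 4
Move 6: O drops in col 5, lands at row 5
Move 7: X drops in col 2, lands at row 5
Move 8: O drops in col 4, lands at row 5
Move 9: X drops in col 4, lands at row 4
Move 10: O drops in col 4, lands at row 3
Move 11: X drops in col 6, lands at row 4
Move 12: O drops in col 2, lands at row 4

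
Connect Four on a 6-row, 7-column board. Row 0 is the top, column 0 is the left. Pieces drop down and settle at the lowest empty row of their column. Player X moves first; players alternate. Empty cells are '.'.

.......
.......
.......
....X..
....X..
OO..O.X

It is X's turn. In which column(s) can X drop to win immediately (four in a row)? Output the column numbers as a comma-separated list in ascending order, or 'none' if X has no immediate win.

col 0: drop X → no win
col 1: drop X → no win
col 2: drop X → no win
col 3: drop X → no win
col 4: drop X → no win
col 5: drop X → no win
col 6: drop X → no win

Answer: none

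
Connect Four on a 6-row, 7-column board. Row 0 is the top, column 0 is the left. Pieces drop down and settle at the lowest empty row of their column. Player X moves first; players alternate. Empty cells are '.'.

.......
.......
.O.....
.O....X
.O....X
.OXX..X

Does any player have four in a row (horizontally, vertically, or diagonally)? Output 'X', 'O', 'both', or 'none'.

O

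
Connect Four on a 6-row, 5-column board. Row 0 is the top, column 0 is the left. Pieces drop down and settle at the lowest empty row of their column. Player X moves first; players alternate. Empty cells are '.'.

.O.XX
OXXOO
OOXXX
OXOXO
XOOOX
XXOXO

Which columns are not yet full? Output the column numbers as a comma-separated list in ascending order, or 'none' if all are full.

col 0: top cell = '.' → open
col 1: top cell = 'O' → FULL
col 2: top cell = '.' → open
col 3: top cell = 'X' → FULL
col 4: top cell = 'X' → FULL

Answer: 0,2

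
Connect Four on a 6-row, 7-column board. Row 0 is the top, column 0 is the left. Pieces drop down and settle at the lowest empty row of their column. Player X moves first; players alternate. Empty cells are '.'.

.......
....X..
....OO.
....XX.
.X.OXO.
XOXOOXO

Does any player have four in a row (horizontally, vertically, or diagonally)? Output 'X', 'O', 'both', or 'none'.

none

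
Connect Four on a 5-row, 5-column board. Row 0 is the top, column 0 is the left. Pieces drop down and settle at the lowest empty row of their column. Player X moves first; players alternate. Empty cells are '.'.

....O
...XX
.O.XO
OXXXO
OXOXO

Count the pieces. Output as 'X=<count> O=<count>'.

X=8 O=8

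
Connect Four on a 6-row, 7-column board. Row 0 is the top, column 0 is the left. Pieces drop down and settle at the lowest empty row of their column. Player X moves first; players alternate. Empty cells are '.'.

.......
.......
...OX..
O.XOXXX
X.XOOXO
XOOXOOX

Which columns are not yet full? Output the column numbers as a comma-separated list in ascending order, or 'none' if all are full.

col 0: top cell = '.' → open
col 1: top cell = '.' → open
col 2: top cell = '.' → open
col 3: top cell = '.' → open
col 4: top cell = '.' → open
col 5: top cell = '.' → open
col 6: top cell = '.' → open

Answer: 0,1,2,3,4,5,6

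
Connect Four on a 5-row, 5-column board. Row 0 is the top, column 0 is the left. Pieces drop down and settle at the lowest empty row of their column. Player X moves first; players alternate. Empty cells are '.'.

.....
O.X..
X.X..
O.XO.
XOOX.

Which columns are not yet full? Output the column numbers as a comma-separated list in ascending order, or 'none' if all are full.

Answer: 0,1,2,3,4

Derivation:
col 0: top cell = '.' → open
col 1: top cell = '.' → open
col 2: top cell = '.' → open
col 3: top cell = '.' → open
col 4: top cell = '.' → open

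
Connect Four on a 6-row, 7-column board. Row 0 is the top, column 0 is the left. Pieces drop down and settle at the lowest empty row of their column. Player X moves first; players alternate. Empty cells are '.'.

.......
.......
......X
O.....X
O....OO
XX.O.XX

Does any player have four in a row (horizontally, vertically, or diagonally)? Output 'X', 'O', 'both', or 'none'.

none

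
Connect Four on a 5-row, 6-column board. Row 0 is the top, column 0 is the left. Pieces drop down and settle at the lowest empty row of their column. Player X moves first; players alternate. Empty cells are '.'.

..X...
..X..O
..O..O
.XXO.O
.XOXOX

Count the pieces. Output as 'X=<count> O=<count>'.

X=7 O=7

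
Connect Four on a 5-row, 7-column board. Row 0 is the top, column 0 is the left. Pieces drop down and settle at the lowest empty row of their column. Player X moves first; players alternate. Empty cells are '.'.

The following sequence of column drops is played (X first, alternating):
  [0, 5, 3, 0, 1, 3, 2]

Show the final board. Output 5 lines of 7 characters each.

Answer: .......
.......
.......
O..O...
XXXX.O.

Derivation:
Move 1: X drops in col 0, lands at row 4
Move 2: O drops in col 5, lands at row 4
Move 3: X drops in col 3, lands at row 4
Move 4: O drops in col 0, lands at row 3
Move 5: X drops in col 1, lands at row 4
Move 6: O drops in col 3, lands at row 3
Move 7: X drops in col 2, lands at row 4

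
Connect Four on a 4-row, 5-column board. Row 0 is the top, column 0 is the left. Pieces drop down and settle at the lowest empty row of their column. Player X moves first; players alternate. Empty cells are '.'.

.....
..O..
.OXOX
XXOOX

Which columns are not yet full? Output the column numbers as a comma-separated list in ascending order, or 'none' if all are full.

Answer: 0,1,2,3,4

Derivation:
col 0: top cell = '.' → open
col 1: top cell = '.' → open
col 2: top cell = '.' → open
col 3: top cell = '.' → open
col 4: top cell = '.' → open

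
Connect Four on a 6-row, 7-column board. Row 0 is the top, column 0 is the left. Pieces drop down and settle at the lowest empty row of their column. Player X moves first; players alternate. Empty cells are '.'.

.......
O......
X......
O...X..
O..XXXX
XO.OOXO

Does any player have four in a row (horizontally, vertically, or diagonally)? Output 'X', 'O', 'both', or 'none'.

X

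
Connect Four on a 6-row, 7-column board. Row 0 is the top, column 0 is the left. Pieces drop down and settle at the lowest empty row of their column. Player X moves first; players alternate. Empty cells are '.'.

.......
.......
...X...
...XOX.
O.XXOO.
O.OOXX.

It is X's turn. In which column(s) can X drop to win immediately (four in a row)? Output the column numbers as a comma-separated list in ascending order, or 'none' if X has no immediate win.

Answer: 3

Derivation:
col 0: drop X → no win
col 1: drop X → no win
col 2: drop X → no win
col 3: drop X → WIN!
col 4: drop X → no win
col 5: drop X → no win
col 6: drop X → no win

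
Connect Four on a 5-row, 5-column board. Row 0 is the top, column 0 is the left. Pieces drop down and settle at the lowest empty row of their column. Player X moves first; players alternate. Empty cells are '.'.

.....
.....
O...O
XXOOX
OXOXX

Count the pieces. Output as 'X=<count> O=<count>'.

X=6 O=6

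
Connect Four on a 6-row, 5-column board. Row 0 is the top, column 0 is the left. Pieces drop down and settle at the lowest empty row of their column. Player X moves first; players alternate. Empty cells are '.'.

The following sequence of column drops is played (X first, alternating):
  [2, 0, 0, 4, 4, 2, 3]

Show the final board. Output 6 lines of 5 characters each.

Answer: .....
.....
.....
.....
X.O.X
O.XXO

Derivation:
Move 1: X drops in col 2, lands at row 5
Move 2: O drops in col 0, lands at row 5
Move 3: X drops in col 0, lands at row 4
Move 4: O drops in col 4, lands at row 5
Move 5: X drops in col 4, lands at row 4
Move 6: O drops in col 2, lands at row 4
Move 7: X drops in col 3, lands at row 5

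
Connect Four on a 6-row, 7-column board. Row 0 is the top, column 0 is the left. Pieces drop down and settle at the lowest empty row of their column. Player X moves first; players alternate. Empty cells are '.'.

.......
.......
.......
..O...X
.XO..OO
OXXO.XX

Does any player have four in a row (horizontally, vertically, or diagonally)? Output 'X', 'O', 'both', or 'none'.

none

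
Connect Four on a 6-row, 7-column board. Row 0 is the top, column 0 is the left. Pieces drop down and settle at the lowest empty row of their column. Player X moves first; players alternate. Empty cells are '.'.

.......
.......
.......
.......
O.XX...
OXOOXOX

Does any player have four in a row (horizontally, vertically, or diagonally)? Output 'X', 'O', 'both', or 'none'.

none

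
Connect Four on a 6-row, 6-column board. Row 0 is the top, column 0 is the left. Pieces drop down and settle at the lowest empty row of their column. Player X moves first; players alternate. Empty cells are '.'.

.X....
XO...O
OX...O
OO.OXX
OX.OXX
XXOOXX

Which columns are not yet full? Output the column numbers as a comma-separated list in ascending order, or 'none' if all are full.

Answer: 0,2,3,4,5

Derivation:
col 0: top cell = '.' → open
col 1: top cell = 'X' → FULL
col 2: top cell = '.' → open
col 3: top cell = '.' → open
col 4: top cell = '.' → open
col 5: top cell = '.' → open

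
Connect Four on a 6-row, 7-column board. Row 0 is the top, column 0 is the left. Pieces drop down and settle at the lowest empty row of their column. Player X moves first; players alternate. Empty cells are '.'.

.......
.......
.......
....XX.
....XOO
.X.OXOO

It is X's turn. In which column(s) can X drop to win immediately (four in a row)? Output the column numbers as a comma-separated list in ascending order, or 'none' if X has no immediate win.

col 0: drop X → no win
col 1: drop X → no win
col 2: drop X → no win
col 3: drop X → no win
col 4: drop X → WIN!
col 5: drop X → no win
col 6: drop X → no win

Answer: 4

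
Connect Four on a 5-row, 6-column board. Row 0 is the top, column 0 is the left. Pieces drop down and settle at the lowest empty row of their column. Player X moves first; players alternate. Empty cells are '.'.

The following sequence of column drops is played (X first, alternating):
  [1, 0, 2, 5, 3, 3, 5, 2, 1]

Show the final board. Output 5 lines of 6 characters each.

Move 1: X drops in col 1, lands at row 4
Move 2: O drops in col 0, lands at row 4
Move 3: X drops in col 2, lands at row 4
Move 4: O drops in col 5, lands at row 4
Move 5: X drops in col 3, lands at row 4
Move 6: O drops in col 3, lands at row 3
Move 7: X drops in col 5, lands at row 3
Move 8: O drops in col 2, lands at row 3
Move 9: X drops in col 1, lands at row 3

Answer: ......
......
......
.XOO.X
OXXX.O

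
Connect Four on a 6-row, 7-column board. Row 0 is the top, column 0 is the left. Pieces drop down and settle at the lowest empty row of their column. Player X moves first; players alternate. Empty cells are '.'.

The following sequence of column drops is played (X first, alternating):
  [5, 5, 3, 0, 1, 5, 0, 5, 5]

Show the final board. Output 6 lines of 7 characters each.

Move 1: X drops in col 5, lands at row 5
Move 2: O drops in col 5, lands at row 4
Move 3: X drops in col 3, lands at row 5
Move 4: O drops in col 0, lands at row 5
Move 5: X drops in col 1, lands at row 5
Move 6: O drops in col 5, lands at row 3
Move 7: X drops in col 0, lands at row 4
Move 8: O drops in col 5, lands at row 2
Move 9: X drops in col 5, lands at row 1

Answer: .......
.....X.
.....O.
.....O.
X....O.
OX.X.X.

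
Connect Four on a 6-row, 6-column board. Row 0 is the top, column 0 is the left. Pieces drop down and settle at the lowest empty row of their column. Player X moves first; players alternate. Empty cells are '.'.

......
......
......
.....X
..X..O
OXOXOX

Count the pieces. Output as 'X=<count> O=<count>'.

X=5 O=4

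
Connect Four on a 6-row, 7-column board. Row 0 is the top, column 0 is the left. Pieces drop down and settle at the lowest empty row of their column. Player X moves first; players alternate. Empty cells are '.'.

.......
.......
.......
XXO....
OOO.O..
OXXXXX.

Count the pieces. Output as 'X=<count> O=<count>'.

X=7 O=6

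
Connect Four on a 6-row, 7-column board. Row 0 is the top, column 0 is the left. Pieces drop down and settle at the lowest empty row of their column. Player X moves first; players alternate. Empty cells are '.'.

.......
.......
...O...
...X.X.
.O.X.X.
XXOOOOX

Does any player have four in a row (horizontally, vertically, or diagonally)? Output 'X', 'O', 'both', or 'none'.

O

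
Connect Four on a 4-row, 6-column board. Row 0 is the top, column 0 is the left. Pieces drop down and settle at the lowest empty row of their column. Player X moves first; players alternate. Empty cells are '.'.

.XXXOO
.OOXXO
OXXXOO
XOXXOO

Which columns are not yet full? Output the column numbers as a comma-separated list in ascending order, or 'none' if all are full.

col 0: top cell = '.' → open
col 1: top cell = 'X' → FULL
col 2: top cell = 'X' → FULL
col 3: top cell = 'X' → FULL
col 4: top cell = 'O' → FULL
col 5: top cell = 'O' → FULL

Answer: 0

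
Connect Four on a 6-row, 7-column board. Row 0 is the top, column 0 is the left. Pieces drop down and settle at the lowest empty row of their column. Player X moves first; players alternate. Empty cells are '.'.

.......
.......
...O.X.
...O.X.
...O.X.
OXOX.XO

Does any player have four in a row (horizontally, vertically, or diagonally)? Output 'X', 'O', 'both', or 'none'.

X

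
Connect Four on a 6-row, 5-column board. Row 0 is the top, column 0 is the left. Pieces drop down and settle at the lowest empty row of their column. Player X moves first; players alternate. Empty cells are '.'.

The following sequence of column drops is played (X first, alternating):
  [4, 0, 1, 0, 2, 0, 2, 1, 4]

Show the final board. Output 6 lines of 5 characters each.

Move 1: X drops in col 4, lands at row 5
Move 2: O drops in col 0, lands at row 5
Move 3: X drops in col 1, lands at row 5
Move 4: O drops in col 0, lands at row 4
Move 5: X drops in col 2, lands at row 5
Move 6: O drops in col 0, lands at row 3
Move 7: X drops in col 2, lands at row 4
Move 8: O drops in col 1, lands at row 4
Move 9: X drops in col 4, lands at row 4

Answer: .....
.....
.....
O....
OOX.X
OXX.X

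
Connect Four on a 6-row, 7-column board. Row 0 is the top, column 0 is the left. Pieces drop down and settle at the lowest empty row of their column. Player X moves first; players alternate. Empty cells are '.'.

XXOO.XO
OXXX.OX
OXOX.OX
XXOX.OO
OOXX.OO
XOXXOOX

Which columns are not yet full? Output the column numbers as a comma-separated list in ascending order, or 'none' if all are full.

col 0: top cell = 'X' → FULL
col 1: top cell = 'X' → FULL
col 2: top cell = 'O' → FULL
col 3: top cell = 'O' → FULL
col 4: top cell = '.' → open
col 5: top cell = 'X' → FULL
col 6: top cell = 'O' → FULL

Answer: 4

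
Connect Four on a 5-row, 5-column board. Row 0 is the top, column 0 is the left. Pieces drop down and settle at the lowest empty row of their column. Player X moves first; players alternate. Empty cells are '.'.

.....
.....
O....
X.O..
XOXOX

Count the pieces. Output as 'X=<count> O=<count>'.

X=4 O=4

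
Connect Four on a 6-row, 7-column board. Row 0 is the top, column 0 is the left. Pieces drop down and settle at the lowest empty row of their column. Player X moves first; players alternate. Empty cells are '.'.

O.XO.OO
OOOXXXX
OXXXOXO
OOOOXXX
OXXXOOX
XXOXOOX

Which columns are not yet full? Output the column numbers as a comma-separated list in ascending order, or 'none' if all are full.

Answer: 1,4

Derivation:
col 0: top cell = 'O' → FULL
col 1: top cell = '.' → open
col 2: top cell = 'X' → FULL
col 3: top cell = 'O' → FULL
col 4: top cell = '.' → open
col 5: top cell = 'O' → FULL
col 6: top cell = 'O' → FULL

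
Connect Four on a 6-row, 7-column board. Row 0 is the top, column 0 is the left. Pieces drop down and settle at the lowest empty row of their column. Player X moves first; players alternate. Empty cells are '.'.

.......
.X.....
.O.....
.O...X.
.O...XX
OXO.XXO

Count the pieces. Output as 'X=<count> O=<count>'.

X=7 O=6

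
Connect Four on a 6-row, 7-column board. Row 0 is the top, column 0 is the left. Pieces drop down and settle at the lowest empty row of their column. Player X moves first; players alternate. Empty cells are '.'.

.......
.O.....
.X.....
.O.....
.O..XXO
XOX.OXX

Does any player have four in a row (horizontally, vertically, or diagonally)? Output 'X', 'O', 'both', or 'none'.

none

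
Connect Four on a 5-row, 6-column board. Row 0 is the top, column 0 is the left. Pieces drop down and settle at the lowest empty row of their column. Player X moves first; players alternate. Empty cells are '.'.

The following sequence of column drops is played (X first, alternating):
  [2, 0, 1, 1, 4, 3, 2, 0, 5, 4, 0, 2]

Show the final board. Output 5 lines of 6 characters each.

Answer: ......
......
X.O...
OOX.O.
OXXOXX

Derivation:
Move 1: X drops in col 2, lands at row 4
Move 2: O drops in col 0, lands at row 4
Move 3: X drops in col 1, lands at row 4
Move 4: O drops in col 1, lands at row 3
Move 5: X drops in col 4, lands at row 4
Move 6: O drops in col 3, lands at row 4
Move 7: X drops in col 2, lands at row 3
Move 8: O drops in col 0, lands at row 3
Move 9: X drops in col 5, lands at row 4
Move 10: O drops in col 4, lands at row 3
Move 11: X drops in col 0, lands at row 2
Move 12: O drops in col 2, lands at row 2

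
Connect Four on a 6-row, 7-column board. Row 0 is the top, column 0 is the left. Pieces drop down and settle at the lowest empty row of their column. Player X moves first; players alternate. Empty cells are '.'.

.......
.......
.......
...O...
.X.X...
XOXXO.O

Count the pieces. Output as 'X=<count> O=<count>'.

X=5 O=4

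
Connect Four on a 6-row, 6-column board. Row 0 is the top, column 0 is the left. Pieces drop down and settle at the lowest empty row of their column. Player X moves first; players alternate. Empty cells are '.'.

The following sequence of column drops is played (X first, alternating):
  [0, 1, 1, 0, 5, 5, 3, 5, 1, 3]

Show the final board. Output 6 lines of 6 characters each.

Answer: ......
......
......
.X...O
OX.O.O
XO.X.X

Derivation:
Move 1: X drops in col 0, lands at row 5
Move 2: O drops in col 1, lands at row 5
Move 3: X drops in col 1, lands at row 4
Move 4: O drops in col 0, lands at row 4
Move 5: X drops in col 5, lands at row 5
Move 6: O drops in col 5, lands at row 4
Move 7: X drops in col 3, lands at row 5
Move 8: O drops in col 5, lands at row 3
Move 9: X drops in col 1, lands at row 3
Move 10: O drops in col 3, lands at row 4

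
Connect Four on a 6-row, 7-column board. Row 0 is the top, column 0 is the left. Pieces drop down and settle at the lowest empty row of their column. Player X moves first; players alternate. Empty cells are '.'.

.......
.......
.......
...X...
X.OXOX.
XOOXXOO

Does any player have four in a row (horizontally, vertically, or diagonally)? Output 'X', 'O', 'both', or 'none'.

none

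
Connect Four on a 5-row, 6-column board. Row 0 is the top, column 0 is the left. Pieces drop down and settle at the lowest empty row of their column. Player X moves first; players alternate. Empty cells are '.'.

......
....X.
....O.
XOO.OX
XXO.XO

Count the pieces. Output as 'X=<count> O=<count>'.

X=6 O=6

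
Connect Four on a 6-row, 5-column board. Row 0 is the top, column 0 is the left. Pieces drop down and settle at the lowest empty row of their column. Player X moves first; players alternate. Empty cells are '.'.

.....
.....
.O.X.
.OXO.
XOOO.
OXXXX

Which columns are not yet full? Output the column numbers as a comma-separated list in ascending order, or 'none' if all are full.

Answer: 0,1,2,3,4

Derivation:
col 0: top cell = '.' → open
col 1: top cell = '.' → open
col 2: top cell = '.' → open
col 3: top cell = '.' → open
col 4: top cell = '.' → open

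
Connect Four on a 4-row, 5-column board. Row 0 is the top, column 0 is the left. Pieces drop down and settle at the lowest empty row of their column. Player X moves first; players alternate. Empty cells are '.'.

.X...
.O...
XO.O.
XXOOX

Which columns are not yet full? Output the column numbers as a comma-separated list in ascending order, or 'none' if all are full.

col 0: top cell = '.' → open
col 1: top cell = 'X' → FULL
col 2: top cell = '.' → open
col 3: top cell = '.' → open
col 4: top cell = '.' → open

Answer: 0,2,3,4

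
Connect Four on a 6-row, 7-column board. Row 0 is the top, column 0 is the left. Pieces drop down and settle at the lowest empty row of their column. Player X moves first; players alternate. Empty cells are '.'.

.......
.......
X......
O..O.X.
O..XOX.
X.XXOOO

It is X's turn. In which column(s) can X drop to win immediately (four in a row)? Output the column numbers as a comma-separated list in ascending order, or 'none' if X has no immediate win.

Answer: 1

Derivation:
col 0: drop X → no win
col 1: drop X → WIN!
col 2: drop X → no win
col 3: drop X → no win
col 4: drop X → no win
col 5: drop X → no win
col 6: drop X → no win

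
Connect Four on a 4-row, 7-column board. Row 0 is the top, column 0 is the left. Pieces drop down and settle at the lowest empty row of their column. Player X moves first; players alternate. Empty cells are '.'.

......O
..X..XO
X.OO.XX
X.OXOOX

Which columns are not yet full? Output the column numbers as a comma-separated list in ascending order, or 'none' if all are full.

col 0: top cell = '.' → open
col 1: top cell = '.' → open
col 2: top cell = '.' → open
col 3: top cell = '.' → open
col 4: top cell = '.' → open
col 5: top cell = '.' → open
col 6: top cell = 'O' → FULL

Answer: 0,1,2,3,4,5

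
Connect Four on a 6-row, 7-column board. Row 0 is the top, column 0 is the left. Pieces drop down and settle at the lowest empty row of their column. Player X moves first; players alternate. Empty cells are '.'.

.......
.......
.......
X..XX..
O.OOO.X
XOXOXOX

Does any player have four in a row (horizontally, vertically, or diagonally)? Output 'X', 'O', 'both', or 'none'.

none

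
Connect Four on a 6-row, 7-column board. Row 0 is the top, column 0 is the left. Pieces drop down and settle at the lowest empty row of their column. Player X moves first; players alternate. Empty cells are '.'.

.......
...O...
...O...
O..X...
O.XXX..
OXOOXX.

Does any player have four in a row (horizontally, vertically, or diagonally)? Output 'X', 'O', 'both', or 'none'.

none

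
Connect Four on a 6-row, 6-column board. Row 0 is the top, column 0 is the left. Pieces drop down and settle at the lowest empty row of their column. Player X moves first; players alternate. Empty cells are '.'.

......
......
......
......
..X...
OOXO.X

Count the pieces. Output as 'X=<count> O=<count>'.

X=3 O=3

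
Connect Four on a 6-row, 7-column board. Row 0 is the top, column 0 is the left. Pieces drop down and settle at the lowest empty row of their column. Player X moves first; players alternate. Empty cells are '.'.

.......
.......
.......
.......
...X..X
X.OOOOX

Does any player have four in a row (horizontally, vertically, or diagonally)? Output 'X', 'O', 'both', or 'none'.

O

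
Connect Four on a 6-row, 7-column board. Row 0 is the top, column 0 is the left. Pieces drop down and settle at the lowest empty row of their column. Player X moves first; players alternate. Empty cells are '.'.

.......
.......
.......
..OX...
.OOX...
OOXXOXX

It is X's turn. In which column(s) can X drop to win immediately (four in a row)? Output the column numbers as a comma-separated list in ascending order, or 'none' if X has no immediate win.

col 0: drop X → no win
col 1: drop X → no win
col 2: drop X → no win
col 3: drop X → WIN!
col 4: drop X → no win
col 5: drop X → no win
col 6: drop X → no win

Answer: 3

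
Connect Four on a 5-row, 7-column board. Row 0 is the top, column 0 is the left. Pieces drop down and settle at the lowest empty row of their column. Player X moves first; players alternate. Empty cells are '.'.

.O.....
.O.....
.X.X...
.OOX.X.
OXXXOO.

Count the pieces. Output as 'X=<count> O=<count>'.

X=7 O=7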